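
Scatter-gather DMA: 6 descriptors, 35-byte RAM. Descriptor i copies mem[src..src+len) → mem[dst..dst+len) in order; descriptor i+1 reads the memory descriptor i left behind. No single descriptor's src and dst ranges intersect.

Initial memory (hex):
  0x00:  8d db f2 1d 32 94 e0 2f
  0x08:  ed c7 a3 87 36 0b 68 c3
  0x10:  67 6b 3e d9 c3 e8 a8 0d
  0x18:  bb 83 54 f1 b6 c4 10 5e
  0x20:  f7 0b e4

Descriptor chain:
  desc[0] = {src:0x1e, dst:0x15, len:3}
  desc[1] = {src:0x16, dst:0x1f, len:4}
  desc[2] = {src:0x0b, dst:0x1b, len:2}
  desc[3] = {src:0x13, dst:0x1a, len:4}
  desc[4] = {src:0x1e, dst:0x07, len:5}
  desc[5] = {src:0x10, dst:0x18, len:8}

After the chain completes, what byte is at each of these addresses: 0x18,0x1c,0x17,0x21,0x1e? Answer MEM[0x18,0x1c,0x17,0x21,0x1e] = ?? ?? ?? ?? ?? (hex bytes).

MEM[0x18,0x1c,0x17,0x21,0x1e] = 67 c3 f7 bb 5e

  after D0: wrote 3B at 0x15 = 105ef7
  after D1: wrote 4B at 0x1f = 5ef7bb83
  after D2: wrote 2B at 0x1b = 8736
  after D3: wrote 4B at 0x1a = d9c3105e
  after D4: wrote 5B at 0x07 = 105ef7bb83
  after D5: wrote 8B at 0x18 = 676b3ed9c3105ef7
query mem[0x18]=0x67, mem[0x1c]=0xc3, mem[0x17]=0xf7, mem[0x21]=0xbb, mem[0x1e]=0x5e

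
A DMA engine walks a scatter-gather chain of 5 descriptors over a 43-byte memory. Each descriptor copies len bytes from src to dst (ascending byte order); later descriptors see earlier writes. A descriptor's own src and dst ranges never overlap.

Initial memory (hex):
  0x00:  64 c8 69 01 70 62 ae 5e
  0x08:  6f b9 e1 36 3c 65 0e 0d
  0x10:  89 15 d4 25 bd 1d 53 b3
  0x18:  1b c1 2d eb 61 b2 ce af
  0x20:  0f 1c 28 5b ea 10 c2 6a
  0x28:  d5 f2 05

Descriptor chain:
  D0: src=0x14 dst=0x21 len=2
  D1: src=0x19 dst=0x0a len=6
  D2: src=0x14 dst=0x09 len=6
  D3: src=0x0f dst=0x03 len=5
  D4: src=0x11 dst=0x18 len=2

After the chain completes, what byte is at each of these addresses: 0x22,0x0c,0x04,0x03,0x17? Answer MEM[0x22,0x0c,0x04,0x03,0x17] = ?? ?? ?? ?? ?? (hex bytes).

[0] 0x14->0x21 len=2 : bd 1d
[1] 0x19->0x0a len=6 : c1 2d eb 61 b2 ce
[2] 0x14->0x09 len=6 : bd 1d 53 b3 1b c1
[3] 0x0f->0x03 len=5 : ce 89 15 d4 25
[4] 0x11->0x18 len=2 : 15 d4
query mem[0x22]=0x1d, mem[0x0c]=0xb3, mem[0x04]=0x89, mem[0x03]=0xce, mem[0x17]=0xb3

MEM[0x22,0x0c,0x04,0x03,0x17] = 1d b3 89 ce b3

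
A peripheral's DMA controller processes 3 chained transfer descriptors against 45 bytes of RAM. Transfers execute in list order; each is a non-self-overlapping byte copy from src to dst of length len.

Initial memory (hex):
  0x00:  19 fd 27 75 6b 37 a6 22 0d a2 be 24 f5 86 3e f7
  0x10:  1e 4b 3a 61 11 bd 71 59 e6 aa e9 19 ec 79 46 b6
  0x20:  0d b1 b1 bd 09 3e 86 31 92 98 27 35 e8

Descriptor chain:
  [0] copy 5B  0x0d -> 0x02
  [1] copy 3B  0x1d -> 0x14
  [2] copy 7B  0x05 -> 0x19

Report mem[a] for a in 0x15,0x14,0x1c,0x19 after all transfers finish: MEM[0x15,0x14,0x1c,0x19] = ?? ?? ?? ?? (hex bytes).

MEM[0x15,0x14,0x1c,0x19] = 46 79 0d 1e

[0] 0x0d->0x02 len=5 : 86 3e f7 1e 4b
[1] 0x1d->0x14 len=3 : 79 46 b6
[2] 0x05->0x19 len=7 : 1e 4b 22 0d a2 be 24
query mem[0x15]=0x46, mem[0x14]=0x79, mem[0x1c]=0x0d, mem[0x19]=0x1e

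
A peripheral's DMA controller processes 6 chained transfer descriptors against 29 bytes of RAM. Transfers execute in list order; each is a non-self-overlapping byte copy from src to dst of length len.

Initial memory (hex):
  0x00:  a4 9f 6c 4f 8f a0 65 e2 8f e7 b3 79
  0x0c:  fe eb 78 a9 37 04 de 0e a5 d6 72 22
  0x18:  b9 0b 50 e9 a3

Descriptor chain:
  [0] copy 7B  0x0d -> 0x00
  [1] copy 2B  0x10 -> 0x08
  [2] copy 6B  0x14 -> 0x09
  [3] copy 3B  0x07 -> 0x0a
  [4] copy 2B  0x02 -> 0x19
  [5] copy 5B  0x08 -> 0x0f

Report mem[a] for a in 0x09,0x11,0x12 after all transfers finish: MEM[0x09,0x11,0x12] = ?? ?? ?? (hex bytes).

#0 dst[0x00+7] := {0xeb,0x78,0xa9,0x37,0x04,0xde,0x0e}
#1 dst[0x08+2] := {0x37,0x04}
#2 dst[0x09+6] := {0xa5,0xd6,0x72,0x22,0xb9,0x0b}
#3 dst[0x0a+3] := {0xe2,0x37,0xa5}
#4 dst[0x19+2] := {0xa9,0x37}
#5 dst[0x0f+5] := {0x37,0xa5,0xe2,0x37,0xa5}
query mem[0x09]=0xa5, mem[0x11]=0xe2, mem[0x12]=0x37

MEM[0x09,0x11,0x12] = a5 e2 37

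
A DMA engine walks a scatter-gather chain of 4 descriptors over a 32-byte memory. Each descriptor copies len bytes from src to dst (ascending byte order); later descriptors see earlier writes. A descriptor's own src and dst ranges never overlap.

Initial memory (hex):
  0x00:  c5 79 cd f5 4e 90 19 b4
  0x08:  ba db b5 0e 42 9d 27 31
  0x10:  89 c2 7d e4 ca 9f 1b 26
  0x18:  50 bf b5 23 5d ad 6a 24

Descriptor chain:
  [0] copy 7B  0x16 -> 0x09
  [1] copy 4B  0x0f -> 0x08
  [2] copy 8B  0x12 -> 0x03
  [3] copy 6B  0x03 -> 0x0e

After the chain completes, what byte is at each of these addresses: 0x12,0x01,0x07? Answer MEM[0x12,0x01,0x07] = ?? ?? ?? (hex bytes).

[0] 0x16->0x09 len=7 : 1b 26 50 bf b5 23 5d
[1] 0x0f->0x08 len=4 : 5d 89 c2 7d
[2] 0x12->0x03 len=8 : 7d e4 ca 9f 1b 26 50 bf
[3] 0x03->0x0e len=6 : 7d e4 ca 9f 1b 26
query mem[0x12]=0x1b, mem[0x01]=0x79, mem[0x07]=0x1b

MEM[0x12,0x01,0x07] = 1b 79 1b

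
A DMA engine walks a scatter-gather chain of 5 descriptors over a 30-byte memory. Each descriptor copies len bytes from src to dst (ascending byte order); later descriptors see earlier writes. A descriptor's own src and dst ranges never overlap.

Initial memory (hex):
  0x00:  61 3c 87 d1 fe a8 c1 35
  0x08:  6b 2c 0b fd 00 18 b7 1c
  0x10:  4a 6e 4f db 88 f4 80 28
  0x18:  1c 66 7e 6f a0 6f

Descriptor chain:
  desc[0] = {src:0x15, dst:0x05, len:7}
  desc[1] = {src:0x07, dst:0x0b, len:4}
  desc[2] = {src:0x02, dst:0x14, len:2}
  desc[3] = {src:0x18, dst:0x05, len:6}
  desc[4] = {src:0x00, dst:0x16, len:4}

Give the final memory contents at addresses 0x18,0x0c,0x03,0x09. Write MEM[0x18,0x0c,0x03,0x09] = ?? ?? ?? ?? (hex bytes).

#0 dst[0x05+7] := {0xf4,0x80,0x28,0x1c,0x66,0x7e,0x6f}
#1 dst[0x0b+4] := {0x28,0x1c,0x66,0x7e}
#2 dst[0x14+2] := {0x87,0xd1}
#3 dst[0x05+6] := {0x1c,0x66,0x7e,0x6f,0xa0,0x6f}
#4 dst[0x16+4] := {0x61,0x3c,0x87,0xd1}
query mem[0x18]=0x87, mem[0x0c]=0x1c, mem[0x03]=0xd1, mem[0x09]=0xa0

MEM[0x18,0x0c,0x03,0x09] = 87 1c d1 a0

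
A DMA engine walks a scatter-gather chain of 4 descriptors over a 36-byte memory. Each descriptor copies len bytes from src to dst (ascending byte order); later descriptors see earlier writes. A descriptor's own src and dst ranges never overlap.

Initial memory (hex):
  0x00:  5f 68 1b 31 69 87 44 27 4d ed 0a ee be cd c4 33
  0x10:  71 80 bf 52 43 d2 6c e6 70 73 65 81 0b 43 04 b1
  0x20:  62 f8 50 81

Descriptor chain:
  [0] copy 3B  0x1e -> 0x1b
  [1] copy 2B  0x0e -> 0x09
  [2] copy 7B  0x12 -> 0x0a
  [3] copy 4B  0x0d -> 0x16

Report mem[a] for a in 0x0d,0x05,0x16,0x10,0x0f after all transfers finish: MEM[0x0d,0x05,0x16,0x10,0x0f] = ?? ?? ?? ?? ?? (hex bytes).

D0: mem[0x1b..0x1d] <- [04 b1 62]
D1: mem[0x09..0x0a] <- [c4 33]
D2: mem[0x0a..0x10] <- [bf 52 43 d2 6c e6 70]
D3: mem[0x16..0x19] <- [d2 6c e6 70]
query mem[0x0d]=0xd2, mem[0x05]=0x87, mem[0x16]=0xd2, mem[0x10]=0x70, mem[0x0f]=0xe6

MEM[0x0d,0x05,0x16,0x10,0x0f] = d2 87 d2 70 e6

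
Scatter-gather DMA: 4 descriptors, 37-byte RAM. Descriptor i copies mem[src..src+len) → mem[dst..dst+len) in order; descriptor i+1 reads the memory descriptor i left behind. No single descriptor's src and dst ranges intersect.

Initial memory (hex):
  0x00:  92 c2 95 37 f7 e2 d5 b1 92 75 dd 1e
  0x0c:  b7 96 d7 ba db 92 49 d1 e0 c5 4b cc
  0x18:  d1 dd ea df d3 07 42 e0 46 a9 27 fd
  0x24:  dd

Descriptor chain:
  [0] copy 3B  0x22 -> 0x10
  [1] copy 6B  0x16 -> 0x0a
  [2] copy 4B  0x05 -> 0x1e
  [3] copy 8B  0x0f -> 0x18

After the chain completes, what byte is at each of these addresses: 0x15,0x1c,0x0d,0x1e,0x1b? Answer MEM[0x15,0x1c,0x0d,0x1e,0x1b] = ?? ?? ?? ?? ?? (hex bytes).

D0: mem[0x10..0x12] <- [27 fd dd]
D1: mem[0x0a..0x0f] <- [4b cc d1 dd ea df]
D2: mem[0x1e..0x21] <- [e2 d5 b1 92]
D3: mem[0x18..0x1f] <- [df 27 fd dd d1 e0 c5 4b]
query mem[0x15]=0xc5, mem[0x1c]=0xd1, mem[0x0d]=0xdd, mem[0x1e]=0xc5, mem[0x1b]=0xdd

MEM[0x15,0x1c,0x0d,0x1e,0x1b] = c5 d1 dd c5 dd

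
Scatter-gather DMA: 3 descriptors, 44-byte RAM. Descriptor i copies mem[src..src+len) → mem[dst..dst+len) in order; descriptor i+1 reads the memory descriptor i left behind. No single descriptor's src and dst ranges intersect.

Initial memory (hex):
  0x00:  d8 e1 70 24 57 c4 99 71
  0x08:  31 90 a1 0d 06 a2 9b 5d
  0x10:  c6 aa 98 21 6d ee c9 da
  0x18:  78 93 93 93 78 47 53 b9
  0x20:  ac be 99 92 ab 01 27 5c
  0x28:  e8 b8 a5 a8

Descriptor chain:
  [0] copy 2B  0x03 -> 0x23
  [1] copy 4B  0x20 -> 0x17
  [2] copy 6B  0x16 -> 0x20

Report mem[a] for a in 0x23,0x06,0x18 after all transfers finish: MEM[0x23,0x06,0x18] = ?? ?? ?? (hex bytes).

MEM[0x23,0x06,0x18] = 99 99 be

  after D0: wrote 2B at 0x23 = 2457
  after D1: wrote 4B at 0x17 = acbe9924
  after D2: wrote 6B at 0x20 = c9acbe992493
query mem[0x23]=0x99, mem[0x06]=0x99, mem[0x18]=0xbe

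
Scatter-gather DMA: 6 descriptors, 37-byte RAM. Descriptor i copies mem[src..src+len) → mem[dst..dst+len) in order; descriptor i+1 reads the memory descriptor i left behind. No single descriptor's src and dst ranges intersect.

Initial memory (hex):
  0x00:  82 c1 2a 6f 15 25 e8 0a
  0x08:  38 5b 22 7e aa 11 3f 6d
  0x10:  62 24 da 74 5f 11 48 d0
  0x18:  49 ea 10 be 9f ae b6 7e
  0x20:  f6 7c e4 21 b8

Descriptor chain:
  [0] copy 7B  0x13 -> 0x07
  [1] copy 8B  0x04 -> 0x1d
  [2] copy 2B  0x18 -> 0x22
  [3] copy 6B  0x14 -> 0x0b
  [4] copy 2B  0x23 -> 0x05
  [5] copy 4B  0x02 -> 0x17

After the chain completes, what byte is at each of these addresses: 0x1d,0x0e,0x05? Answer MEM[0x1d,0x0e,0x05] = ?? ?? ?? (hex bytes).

MEM[0x1d,0x0e,0x05] = 15 d0 ea

  after D0: wrote 7B at 0x07 = 745f1148d049ea
  after D1: wrote 8B at 0x1d = 1525e8745f1148d0
  after D2: wrote 2B at 0x22 = 49ea
  after D3: wrote 6B at 0x0b = 5f1148d049ea
  after D4: wrote 2B at 0x05 = ead0
  after D5: wrote 4B at 0x17 = 2a6f15ea
query mem[0x1d]=0x15, mem[0x0e]=0xd0, mem[0x05]=0xea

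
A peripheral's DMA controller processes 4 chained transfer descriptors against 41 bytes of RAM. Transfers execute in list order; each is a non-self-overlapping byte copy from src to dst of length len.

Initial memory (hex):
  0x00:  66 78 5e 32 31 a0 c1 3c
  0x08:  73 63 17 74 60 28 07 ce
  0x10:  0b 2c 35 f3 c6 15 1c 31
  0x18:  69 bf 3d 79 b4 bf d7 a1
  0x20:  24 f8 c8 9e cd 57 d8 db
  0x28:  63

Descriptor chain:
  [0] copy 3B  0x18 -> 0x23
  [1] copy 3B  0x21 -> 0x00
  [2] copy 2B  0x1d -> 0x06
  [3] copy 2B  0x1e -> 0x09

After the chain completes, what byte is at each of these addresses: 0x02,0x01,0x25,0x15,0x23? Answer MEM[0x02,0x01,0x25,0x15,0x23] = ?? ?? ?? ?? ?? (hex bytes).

#0 dst[0x23+3] := {0x69,0xbf,0x3d}
#1 dst[0x00+3] := {0xf8,0xc8,0x69}
#2 dst[0x06+2] := {0xbf,0xd7}
#3 dst[0x09+2] := {0xd7,0xa1}
query mem[0x02]=0x69, mem[0x01]=0xc8, mem[0x25]=0x3d, mem[0x15]=0x15, mem[0x23]=0x69

MEM[0x02,0x01,0x25,0x15,0x23] = 69 c8 3d 15 69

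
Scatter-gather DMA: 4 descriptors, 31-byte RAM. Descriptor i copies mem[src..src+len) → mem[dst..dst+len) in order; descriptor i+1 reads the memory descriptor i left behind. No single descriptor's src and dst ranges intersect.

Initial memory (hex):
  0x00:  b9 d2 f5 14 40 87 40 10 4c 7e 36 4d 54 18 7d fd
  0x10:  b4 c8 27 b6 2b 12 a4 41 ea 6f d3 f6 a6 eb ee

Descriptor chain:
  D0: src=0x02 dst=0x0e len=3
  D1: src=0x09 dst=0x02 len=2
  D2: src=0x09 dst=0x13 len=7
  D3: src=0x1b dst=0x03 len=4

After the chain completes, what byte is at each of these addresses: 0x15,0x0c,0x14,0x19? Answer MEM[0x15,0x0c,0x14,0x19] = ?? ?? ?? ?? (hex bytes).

MEM[0x15,0x0c,0x14,0x19] = 4d 54 36 14

#0 dst[0x0e+3] := {0xf5,0x14,0x40}
#1 dst[0x02+2] := {0x7e,0x36}
#2 dst[0x13+7] := {0x7e,0x36,0x4d,0x54,0x18,0xf5,0x14}
#3 dst[0x03+4] := {0xf6,0xa6,0xeb,0xee}
query mem[0x15]=0x4d, mem[0x0c]=0x54, mem[0x14]=0x36, mem[0x19]=0x14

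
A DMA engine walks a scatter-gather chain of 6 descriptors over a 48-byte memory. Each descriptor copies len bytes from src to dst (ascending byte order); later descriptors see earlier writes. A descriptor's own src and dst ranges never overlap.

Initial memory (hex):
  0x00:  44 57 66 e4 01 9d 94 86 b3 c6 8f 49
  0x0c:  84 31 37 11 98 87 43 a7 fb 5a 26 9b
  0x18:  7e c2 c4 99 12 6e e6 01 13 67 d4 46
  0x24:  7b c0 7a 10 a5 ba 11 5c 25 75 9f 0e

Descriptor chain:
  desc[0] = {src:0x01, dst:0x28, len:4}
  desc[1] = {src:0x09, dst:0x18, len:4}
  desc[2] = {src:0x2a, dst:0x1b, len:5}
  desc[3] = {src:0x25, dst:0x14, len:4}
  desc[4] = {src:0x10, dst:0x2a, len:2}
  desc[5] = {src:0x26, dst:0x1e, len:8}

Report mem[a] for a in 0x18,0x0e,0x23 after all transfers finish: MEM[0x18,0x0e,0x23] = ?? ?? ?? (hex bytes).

MEM[0x18,0x0e,0x23] = c6 37 87

#0 dst[0x28+4] := {0x57,0x66,0xe4,0x01}
#1 dst[0x18+4] := {0xc6,0x8f,0x49,0x84}
#2 dst[0x1b+5] := {0xe4,0x01,0x25,0x75,0x9f}
#3 dst[0x14+4] := {0xc0,0x7a,0x10,0x57}
#4 dst[0x2a+2] := {0x98,0x87}
#5 dst[0x1e+8] := {0x7a,0x10,0x57,0x66,0x98,0x87,0x25,0x75}
query mem[0x18]=0xc6, mem[0x0e]=0x37, mem[0x23]=0x87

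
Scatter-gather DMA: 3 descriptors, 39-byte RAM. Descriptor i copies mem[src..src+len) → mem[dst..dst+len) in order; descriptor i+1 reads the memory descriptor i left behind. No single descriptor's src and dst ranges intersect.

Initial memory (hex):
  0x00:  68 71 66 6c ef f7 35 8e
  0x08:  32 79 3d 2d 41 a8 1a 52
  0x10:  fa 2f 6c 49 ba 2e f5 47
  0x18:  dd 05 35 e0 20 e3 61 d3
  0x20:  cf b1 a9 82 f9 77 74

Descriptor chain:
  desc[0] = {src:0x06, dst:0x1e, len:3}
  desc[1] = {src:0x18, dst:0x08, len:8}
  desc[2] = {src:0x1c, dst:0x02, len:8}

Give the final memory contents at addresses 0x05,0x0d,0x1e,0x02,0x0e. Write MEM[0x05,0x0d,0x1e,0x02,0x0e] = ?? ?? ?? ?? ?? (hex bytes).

MEM[0x05,0x0d,0x1e,0x02,0x0e] = 8e e3 35 20 35

  after D0: wrote 3B at 0x1e = 358e32
  after D1: wrote 8B at 0x08 = dd0535e020e3358e
  after D2: wrote 8B at 0x02 = 20e3358e32b1a982
query mem[0x05]=0x8e, mem[0x0d]=0xe3, mem[0x1e]=0x35, mem[0x02]=0x20, mem[0x0e]=0x35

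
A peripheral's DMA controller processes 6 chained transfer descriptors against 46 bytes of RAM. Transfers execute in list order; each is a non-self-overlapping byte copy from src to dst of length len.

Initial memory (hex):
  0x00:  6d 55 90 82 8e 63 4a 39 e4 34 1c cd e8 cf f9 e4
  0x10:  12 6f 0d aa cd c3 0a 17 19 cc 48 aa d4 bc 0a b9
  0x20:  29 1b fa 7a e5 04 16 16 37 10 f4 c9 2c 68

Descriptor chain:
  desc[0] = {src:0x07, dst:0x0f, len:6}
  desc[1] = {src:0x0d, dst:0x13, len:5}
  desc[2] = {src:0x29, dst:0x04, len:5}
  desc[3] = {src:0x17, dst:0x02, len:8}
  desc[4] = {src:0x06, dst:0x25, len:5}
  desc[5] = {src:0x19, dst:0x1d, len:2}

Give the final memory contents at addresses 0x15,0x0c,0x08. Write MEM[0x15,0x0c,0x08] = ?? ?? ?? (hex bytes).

#0 dst[0x0f+6] := {0x39,0xe4,0x34,0x1c,0xcd,0xe8}
#1 dst[0x13+5] := {0xcf,0xf9,0x39,0xe4,0x34}
#2 dst[0x04+5] := {0x10,0xf4,0xc9,0x2c,0x68}
#3 dst[0x02+8] := {0x34,0x19,0xcc,0x48,0xaa,0xd4,0xbc,0x0a}
#4 dst[0x25+5] := {0xaa,0xd4,0xbc,0x0a,0x1c}
#5 dst[0x1d+2] := {0xcc,0x48}
query mem[0x15]=0x39, mem[0x0c]=0xe8, mem[0x08]=0xbc

MEM[0x15,0x0c,0x08] = 39 e8 bc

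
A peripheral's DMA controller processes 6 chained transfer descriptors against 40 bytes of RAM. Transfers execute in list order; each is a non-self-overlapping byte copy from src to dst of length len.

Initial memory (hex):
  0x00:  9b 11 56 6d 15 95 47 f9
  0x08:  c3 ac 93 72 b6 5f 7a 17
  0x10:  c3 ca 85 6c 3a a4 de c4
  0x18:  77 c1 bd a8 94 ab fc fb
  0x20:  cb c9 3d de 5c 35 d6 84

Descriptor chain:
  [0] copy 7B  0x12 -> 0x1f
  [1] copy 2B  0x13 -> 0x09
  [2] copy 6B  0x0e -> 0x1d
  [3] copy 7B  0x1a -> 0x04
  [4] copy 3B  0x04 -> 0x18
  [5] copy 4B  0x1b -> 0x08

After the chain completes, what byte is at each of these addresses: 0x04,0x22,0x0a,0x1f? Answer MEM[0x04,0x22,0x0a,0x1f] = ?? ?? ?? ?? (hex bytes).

  after D0: wrote 7B at 0x1f = 856c3aa4dec477
  after D1: wrote 2B at 0x09 = 6c3a
  after D2: wrote 6B at 0x1d = 7a17c3ca856c
  after D3: wrote 7B at 0x04 = bda8947a17c3ca
  after D4: wrote 3B at 0x18 = bda894
  after D5: wrote 4B at 0x08 = a8947a17
query mem[0x04]=0xbd, mem[0x22]=0x6c, mem[0x0a]=0x7a, mem[0x1f]=0xc3

MEM[0x04,0x22,0x0a,0x1f] = bd 6c 7a c3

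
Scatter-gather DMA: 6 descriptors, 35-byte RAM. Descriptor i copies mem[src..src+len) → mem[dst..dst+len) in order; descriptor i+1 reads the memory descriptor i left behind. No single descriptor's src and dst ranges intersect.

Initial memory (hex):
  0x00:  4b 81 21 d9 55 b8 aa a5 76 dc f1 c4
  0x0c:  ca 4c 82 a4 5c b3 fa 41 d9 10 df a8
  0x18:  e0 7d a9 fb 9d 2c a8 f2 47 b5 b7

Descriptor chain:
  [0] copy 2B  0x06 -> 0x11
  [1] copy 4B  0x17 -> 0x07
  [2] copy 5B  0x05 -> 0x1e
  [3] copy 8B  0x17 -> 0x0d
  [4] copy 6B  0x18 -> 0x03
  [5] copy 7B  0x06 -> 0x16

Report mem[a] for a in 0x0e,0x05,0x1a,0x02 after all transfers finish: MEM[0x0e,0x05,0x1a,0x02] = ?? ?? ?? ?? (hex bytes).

#0 dst[0x11+2] := {0xaa,0xa5}
#1 dst[0x07+4] := {0xa8,0xe0,0x7d,0xa9}
#2 dst[0x1e+5] := {0xb8,0xaa,0xa8,0xe0,0x7d}
#3 dst[0x0d+8] := {0xa8,0xe0,0x7d,0xa9,0xfb,0x9d,0x2c,0xb8}
#4 dst[0x03+6] := {0xe0,0x7d,0xa9,0xfb,0x9d,0x2c}
#5 dst[0x16+7] := {0xfb,0x9d,0x2c,0x7d,0xa9,0xc4,0xca}
query mem[0x0e]=0xe0, mem[0x05]=0xa9, mem[0x1a]=0xa9, mem[0x02]=0x21

MEM[0x0e,0x05,0x1a,0x02] = e0 a9 a9 21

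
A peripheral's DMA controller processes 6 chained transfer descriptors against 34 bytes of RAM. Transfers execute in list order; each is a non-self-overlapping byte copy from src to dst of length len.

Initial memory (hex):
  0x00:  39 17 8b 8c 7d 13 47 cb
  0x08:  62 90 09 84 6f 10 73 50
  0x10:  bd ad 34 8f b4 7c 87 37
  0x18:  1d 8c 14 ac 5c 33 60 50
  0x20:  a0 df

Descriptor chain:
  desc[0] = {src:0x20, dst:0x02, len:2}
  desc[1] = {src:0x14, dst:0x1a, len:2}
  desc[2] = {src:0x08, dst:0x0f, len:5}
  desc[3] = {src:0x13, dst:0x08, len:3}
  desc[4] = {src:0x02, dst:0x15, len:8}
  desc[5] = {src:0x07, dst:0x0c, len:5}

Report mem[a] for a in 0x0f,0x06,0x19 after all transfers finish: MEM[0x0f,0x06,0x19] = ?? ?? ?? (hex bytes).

MEM[0x0f,0x06,0x19] = 7c 47 47

D0: mem[0x02..0x03] <- [a0 df]
D1: mem[0x1a..0x1b] <- [b4 7c]
D2: mem[0x0f..0x13] <- [62 90 09 84 6f]
D3: mem[0x08..0x0a] <- [6f b4 7c]
D4: mem[0x15..0x1c] <- [a0 df 7d 13 47 cb 6f b4]
D5: mem[0x0c..0x10] <- [cb 6f b4 7c 84]
query mem[0x0f]=0x7c, mem[0x06]=0x47, mem[0x19]=0x47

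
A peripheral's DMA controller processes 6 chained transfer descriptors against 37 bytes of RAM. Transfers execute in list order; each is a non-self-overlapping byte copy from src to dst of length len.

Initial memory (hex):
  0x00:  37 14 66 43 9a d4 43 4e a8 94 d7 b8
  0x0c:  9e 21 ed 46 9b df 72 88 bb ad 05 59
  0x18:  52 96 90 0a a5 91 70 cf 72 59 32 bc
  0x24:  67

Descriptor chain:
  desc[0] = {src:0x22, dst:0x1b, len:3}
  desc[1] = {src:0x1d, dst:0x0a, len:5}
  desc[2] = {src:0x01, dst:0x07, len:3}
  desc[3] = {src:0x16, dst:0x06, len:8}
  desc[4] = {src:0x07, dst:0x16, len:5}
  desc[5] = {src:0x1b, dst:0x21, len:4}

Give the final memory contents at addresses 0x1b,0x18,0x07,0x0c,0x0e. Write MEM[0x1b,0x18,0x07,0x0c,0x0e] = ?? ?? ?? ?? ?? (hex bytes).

MEM[0x1b,0x18,0x07,0x0c,0x0e] = 32 96 59 bc 59

  after D0: wrote 3B at 0x1b = 32bc67
  after D1: wrote 5B at 0x0a = 6770cf7259
  after D2: wrote 3B at 0x07 = 146643
  after D3: wrote 8B at 0x06 = 055952969032bc67
  after D4: wrote 5B at 0x16 = 5952969032
  after D5: wrote 4B at 0x21 = 32bc6770
query mem[0x1b]=0x32, mem[0x18]=0x96, mem[0x07]=0x59, mem[0x0c]=0xbc, mem[0x0e]=0x59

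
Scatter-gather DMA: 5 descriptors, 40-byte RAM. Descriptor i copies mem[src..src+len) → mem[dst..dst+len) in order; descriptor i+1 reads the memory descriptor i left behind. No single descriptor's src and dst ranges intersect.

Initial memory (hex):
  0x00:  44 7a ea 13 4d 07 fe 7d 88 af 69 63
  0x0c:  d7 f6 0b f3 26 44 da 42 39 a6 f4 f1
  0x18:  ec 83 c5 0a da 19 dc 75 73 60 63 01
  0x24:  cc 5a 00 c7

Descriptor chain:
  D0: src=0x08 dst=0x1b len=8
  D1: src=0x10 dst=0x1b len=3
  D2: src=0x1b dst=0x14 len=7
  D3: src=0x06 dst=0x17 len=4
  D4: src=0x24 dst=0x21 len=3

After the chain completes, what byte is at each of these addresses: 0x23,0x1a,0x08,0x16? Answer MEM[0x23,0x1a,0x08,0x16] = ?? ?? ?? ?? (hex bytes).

MEM[0x23,0x1a,0x08,0x16] = 00 af 88 da

#0 dst[0x1b+8] := {0x88,0xaf,0x69,0x63,0xd7,0xf6,0x0b,0xf3}
#1 dst[0x1b+3] := {0x26,0x44,0xda}
#2 dst[0x14+7] := {0x26,0x44,0xda,0x63,0xd7,0xf6,0x0b}
#3 dst[0x17+4] := {0xfe,0x7d,0x88,0xaf}
#4 dst[0x21+3] := {0xcc,0x5a,0x00}
query mem[0x23]=0x00, mem[0x1a]=0xaf, mem[0x08]=0x88, mem[0x16]=0xda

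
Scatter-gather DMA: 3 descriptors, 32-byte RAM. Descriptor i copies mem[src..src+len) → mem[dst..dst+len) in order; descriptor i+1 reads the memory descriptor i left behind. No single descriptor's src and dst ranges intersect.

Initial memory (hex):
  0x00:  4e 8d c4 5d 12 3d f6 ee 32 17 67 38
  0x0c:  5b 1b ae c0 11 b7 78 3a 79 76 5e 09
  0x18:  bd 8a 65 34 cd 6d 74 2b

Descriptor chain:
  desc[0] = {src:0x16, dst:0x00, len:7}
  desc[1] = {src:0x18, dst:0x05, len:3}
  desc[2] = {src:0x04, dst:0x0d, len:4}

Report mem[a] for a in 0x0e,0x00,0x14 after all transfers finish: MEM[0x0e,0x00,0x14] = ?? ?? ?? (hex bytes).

MEM[0x0e,0x00,0x14] = bd 5e 79

  after D0: wrote 7B at 0x00 = 5e09bd8a6534cd
  after D1: wrote 3B at 0x05 = bd8a65
  after D2: wrote 4B at 0x0d = 65bd8a65
query mem[0x0e]=0xbd, mem[0x00]=0x5e, mem[0x14]=0x79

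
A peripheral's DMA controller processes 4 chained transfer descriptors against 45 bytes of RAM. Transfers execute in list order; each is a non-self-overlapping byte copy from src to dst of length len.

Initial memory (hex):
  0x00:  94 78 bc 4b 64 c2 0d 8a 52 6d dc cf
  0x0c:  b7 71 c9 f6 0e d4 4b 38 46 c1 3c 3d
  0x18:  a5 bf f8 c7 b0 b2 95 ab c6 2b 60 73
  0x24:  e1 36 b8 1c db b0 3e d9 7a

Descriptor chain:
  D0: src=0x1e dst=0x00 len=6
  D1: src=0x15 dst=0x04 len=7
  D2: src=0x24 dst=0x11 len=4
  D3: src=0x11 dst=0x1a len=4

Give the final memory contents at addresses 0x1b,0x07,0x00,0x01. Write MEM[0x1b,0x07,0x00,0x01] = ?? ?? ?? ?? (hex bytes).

MEM[0x1b,0x07,0x00,0x01] = 36 a5 95 ab

[0] 0x1e->0x00 len=6 : 95 ab c6 2b 60 73
[1] 0x15->0x04 len=7 : c1 3c 3d a5 bf f8 c7
[2] 0x24->0x11 len=4 : e1 36 b8 1c
[3] 0x11->0x1a len=4 : e1 36 b8 1c
query mem[0x1b]=0x36, mem[0x07]=0xa5, mem[0x00]=0x95, mem[0x01]=0xab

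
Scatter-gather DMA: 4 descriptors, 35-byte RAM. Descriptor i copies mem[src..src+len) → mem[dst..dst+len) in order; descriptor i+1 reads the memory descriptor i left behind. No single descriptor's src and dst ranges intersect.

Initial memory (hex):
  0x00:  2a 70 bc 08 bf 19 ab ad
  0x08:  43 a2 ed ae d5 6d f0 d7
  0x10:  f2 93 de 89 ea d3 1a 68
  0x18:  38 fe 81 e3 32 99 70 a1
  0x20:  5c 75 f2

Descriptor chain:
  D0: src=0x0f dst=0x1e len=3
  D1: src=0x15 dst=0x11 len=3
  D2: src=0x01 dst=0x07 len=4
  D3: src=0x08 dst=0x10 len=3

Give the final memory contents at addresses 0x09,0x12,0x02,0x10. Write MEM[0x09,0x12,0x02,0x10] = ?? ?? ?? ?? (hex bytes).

  after D0: wrote 3B at 0x1e = d7f293
  after D1: wrote 3B at 0x11 = d31a68
  after D2: wrote 4B at 0x07 = 70bc08bf
  after D3: wrote 3B at 0x10 = bc08bf
query mem[0x09]=0x08, mem[0x12]=0xbf, mem[0x02]=0xbc, mem[0x10]=0xbc

MEM[0x09,0x12,0x02,0x10] = 08 bf bc bc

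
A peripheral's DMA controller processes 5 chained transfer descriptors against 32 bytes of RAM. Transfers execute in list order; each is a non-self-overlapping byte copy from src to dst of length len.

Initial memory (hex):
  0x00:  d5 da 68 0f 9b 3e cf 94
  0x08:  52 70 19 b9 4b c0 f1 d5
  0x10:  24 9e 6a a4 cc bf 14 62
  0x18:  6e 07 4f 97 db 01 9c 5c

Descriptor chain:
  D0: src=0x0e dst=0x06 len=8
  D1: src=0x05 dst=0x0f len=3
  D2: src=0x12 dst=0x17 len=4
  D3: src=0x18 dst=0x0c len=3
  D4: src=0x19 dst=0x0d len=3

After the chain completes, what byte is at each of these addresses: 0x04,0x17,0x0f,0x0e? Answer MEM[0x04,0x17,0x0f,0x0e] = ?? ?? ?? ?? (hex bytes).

MEM[0x04,0x17,0x0f,0x0e] = 9b 6a 97 bf

#0 dst[0x06+8] := {0xf1,0xd5,0x24,0x9e,0x6a,0xa4,0xcc,0xbf}
#1 dst[0x0f+3] := {0x3e,0xf1,0xd5}
#2 dst[0x17+4] := {0x6a,0xa4,0xcc,0xbf}
#3 dst[0x0c+3] := {0xa4,0xcc,0xbf}
#4 dst[0x0d+3] := {0xcc,0xbf,0x97}
query mem[0x04]=0x9b, mem[0x17]=0x6a, mem[0x0f]=0x97, mem[0x0e]=0xbf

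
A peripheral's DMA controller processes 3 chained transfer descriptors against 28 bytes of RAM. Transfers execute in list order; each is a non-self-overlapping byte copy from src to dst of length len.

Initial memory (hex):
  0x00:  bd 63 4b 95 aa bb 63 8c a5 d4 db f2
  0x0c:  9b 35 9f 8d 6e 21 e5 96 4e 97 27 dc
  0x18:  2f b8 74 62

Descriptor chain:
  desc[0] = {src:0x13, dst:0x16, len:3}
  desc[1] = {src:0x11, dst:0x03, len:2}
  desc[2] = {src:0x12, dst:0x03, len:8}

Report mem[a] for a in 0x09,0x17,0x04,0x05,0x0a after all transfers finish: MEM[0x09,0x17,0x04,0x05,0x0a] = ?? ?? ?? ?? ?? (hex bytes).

MEM[0x09,0x17,0x04,0x05,0x0a] = 97 4e 96 4e b8

D0: mem[0x16..0x18] <- [96 4e 97]
D1: mem[0x03..0x04] <- [21 e5]
D2: mem[0x03..0x0a] <- [e5 96 4e 97 96 4e 97 b8]
query mem[0x09]=0x97, mem[0x17]=0x4e, mem[0x04]=0x96, mem[0x05]=0x4e, mem[0x0a]=0xb8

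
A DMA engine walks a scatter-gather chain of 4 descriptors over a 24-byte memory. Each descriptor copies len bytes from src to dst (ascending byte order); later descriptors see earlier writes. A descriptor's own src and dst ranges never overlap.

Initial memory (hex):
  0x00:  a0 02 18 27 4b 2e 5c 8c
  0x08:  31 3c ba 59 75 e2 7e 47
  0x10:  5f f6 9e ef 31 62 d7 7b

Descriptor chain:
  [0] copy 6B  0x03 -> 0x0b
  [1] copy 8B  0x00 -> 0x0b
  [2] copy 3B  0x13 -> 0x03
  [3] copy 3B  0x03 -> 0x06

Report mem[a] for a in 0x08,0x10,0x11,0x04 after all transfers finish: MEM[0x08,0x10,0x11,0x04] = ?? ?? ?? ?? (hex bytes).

MEM[0x08,0x10,0x11,0x04] = 62 2e 5c 31

[0] 0x03->0x0b len=6 : 27 4b 2e 5c 8c 31
[1] 0x00->0x0b len=8 : a0 02 18 27 4b 2e 5c 8c
[2] 0x13->0x03 len=3 : ef 31 62
[3] 0x03->0x06 len=3 : ef 31 62
query mem[0x08]=0x62, mem[0x10]=0x2e, mem[0x11]=0x5c, mem[0x04]=0x31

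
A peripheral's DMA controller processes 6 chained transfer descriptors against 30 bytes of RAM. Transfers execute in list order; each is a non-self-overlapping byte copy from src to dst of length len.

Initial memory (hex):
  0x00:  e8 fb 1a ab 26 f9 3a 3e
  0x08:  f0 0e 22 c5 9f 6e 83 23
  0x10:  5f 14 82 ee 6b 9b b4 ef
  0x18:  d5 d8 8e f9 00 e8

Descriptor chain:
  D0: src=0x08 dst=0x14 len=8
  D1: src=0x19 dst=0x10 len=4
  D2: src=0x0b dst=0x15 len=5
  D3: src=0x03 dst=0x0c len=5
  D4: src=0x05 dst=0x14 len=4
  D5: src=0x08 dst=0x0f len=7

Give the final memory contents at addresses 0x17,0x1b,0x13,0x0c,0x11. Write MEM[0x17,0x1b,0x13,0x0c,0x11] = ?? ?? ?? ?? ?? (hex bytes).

  after D0: wrote 8B at 0x14 = f00e22c59f6e8323
  after D1: wrote 4B at 0x10 = 6e832300
  after D2: wrote 5B at 0x15 = c59f6e8323
  after D3: wrote 5B at 0x0c = ab26f93a3e
  after D4: wrote 4B at 0x14 = f93a3ef0
  after D5: wrote 7B at 0x0f = f00e22c5ab26f9
query mem[0x17]=0xf0, mem[0x1b]=0x23, mem[0x13]=0xab, mem[0x0c]=0xab, mem[0x11]=0x22

MEM[0x17,0x1b,0x13,0x0c,0x11] = f0 23 ab ab 22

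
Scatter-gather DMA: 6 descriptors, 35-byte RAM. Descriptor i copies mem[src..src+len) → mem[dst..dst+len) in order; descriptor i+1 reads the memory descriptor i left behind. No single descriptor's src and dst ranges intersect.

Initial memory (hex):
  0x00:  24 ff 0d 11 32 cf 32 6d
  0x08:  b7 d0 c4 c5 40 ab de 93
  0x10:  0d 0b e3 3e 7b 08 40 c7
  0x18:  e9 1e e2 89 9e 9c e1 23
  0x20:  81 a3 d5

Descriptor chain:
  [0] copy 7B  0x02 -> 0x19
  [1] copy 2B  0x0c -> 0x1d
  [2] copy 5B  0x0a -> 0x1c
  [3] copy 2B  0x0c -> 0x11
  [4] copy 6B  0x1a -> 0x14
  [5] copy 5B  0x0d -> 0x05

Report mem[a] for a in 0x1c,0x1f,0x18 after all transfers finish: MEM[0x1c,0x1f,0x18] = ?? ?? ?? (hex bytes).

MEM[0x1c,0x1f,0x18] = c4 ab 40

  after D0: wrote 7B at 0x19 = 0d1132cf326db7
  after D1: wrote 2B at 0x1d = 40ab
  after D2: wrote 5B at 0x1c = c4c540abde
  after D3: wrote 2B at 0x11 = 40ab
  after D4: wrote 6B at 0x14 = 1132c4c540ab
  after D5: wrote 5B at 0x05 = abde930d40
query mem[0x1c]=0xc4, mem[0x1f]=0xab, mem[0x18]=0x40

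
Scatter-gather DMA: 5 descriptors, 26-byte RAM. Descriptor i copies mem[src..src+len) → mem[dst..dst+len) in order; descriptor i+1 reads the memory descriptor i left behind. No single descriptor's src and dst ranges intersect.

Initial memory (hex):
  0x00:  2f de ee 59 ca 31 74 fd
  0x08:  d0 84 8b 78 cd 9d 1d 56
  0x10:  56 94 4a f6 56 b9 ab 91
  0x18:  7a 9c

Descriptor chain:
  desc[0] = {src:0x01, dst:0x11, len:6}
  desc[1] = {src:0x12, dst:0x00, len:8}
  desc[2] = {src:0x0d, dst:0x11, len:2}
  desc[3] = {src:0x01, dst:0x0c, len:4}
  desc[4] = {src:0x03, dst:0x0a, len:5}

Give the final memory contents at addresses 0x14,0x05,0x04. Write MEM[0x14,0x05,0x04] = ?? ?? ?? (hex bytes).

#0 dst[0x11+6] := {0xde,0xee,0x59,0xca,0x31,0x74}
#1 dst[0x00+8] := {0xee,0x59,0xca,0x31,0x74,0x91,0x7a,0x9c}
#2 dst[0x11+2] := {0x9d,0x1d}
#3 dst[0x0c+4] := {0x59,0xca,0x31,0x74}
#4 dst[0x0a+5] := {0x31,0x74,0x91,0x7a,0x9c}
query mem[0x14]=0xca, mem[0x05]=0x91, mem[0x04]=0x74

MEM[0x14,0x05,0x04] = ca 91 74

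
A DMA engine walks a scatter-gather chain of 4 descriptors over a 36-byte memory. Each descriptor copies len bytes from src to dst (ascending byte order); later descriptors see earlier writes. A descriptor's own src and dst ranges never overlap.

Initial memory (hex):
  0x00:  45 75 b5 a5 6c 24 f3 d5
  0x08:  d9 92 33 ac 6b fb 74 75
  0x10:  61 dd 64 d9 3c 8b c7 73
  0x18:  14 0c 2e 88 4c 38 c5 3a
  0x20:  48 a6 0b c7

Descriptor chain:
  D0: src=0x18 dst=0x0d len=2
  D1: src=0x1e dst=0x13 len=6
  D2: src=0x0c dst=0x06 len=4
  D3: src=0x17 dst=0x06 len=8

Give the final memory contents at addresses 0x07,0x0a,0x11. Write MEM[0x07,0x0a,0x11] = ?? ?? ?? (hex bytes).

MEM[0x07,0x0a,0x11] = c7 88 dd

D0: mem[0x0d..0x0e] <- [14 0c]
D1: mem[0x13..0x18] <- [c5 3a 48 a6 0b c7]
D2: mem[0x06..0x09] <- [6b 14 0c 75]
D3: mem[0x06..0x0d] <- [0b c7 0c 2e 88 4c 38 c5]
query mem[0x07]=0xc7, mem[0x0a]=0x88, mem[0x11]=0xdd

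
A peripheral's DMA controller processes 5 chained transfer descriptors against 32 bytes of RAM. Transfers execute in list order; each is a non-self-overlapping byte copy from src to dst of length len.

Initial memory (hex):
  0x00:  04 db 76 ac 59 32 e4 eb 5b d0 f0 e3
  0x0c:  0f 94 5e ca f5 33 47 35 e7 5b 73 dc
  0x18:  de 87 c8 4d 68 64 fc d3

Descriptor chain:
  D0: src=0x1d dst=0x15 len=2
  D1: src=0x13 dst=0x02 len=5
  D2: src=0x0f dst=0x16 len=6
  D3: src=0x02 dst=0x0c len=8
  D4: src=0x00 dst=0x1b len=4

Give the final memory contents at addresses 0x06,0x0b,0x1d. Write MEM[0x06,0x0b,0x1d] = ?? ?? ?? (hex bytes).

D0: mem[0x15..0x16] <- [64 fc]
D1: mem[0x02..0x06] <- [35 e7 64 fc dc]
D2: mem[0x16..0x1b] <- [ca f5 33 47 35 e7]
D3: mem[0x0c..0x13] <- [35 e7 64 fc dc eb 5b d0]
D4: mem[0x1b..0x1e] <- [04 db 35 e7]
query mem[0x06]=0xdc, mem[0x0b]=0xe3, mem[0x1d]=0x35

MEM[0x06,0x0b,0x1d] = dc e3 35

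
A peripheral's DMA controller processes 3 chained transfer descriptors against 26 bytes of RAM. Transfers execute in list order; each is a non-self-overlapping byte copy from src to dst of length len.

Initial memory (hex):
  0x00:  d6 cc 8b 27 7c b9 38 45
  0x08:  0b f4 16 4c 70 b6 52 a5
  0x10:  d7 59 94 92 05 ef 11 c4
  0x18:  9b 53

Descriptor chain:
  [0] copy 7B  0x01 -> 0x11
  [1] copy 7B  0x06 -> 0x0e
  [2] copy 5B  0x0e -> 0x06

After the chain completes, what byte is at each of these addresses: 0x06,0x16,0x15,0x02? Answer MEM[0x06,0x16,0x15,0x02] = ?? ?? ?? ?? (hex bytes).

#0 dst[0x11+7] := {0xcc,0x8b,0x27,0x7c,0xb9,0x38,0x45}
#1 dst[0x0e+7] := {0x38,0x45,0x0b,0xf4,0x16,0x4c,0x70}
#2 dst[0x06+5] := {0x38,0x45,0x0b,0xf4,0x16}
query mem[0x06]=0x38, mem[0x16]=0x38, mem[0x15]=0xb9, mem[0x02]=0x8b

MEM[0x06,0x16,0x15,0x02] = 38 38 b9 8b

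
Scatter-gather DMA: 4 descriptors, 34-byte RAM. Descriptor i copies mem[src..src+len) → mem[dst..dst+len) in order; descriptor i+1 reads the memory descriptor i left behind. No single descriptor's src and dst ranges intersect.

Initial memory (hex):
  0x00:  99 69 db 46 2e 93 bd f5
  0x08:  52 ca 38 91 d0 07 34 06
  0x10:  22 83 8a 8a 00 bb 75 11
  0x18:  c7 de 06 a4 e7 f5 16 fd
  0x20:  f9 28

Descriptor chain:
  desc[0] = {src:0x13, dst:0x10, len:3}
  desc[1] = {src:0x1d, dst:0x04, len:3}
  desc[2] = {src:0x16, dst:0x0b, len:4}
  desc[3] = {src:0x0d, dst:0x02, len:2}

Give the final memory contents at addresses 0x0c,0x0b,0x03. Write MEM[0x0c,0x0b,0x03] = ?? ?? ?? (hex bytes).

[0] 0x13->0x10 len=3 : 8a 00 bb
[1] 0x1d->0x04 len=3 : f5 16 fd
[2] 0x16->0x0b len=4 : 75 11 c7 de
[3] 0x0d->0x02 len=2 : c7 de
query mem[0x0c]=0x11, mem[0x0b]=0x75, mem[0x03]=0xde

MEM[0x0c,0x0b,0x03] = 11 75 de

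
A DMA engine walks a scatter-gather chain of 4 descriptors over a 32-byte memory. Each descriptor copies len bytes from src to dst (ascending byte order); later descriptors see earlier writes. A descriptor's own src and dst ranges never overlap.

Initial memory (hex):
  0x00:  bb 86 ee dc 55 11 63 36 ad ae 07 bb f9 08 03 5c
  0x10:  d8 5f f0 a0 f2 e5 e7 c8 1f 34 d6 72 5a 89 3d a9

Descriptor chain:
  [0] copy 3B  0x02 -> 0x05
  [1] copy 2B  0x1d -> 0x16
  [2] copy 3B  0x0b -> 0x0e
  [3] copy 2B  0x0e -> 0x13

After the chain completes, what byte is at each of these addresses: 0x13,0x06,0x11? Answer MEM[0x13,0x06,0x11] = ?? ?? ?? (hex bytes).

MEM[0x13,0x06,0x11] = bb dc 5f

#0 dst[0x05+3] := {0xee,0xdc,0x55}
#1 dst[0x16+2] := {0x89,0x3d}
#2 dst[0x0e+3] := {0xbb,0xf9,0x08}
#3 dst[0x13+2] := {0xbb,0xf9}
query mem[0x13]=0xbb, mem[0x06]=0xdc, mem[0x11]=0x5f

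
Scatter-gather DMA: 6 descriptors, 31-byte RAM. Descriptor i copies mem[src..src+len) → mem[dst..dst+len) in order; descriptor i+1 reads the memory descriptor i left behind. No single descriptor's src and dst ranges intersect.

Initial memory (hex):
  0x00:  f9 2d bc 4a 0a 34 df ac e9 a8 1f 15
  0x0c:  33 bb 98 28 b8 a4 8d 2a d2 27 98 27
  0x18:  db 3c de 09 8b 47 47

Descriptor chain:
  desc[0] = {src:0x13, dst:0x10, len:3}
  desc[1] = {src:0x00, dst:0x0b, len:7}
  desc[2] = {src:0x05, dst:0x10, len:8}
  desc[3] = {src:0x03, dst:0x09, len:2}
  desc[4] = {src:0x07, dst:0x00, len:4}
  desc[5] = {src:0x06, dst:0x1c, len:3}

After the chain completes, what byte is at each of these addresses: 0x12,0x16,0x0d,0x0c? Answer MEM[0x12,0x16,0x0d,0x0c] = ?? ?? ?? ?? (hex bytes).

[0] 0x13->0x10 len=3 : 2a d2 27
[1] 0x00->0x0b len=7 : f9 2d bc 4a 0a 34 df
[2] 0x05->0x10 len=8 : 34 df ac e9 a8 1f f9 2d
[3] 0x03->0x09 len=2 : 4a 0a
[4] 0x07->0x00 len=4 : ac e9 4a 0a
[5] 0x06->0x1c len=3 : df ac e9
query mem[0x12]=0xac, mem[0x16]=0xf9, mem[0x0d]=0xbc, mem[0x0c]=0x2d

MEM[0x12,0x16,0x0d,0x0c] = ac f9 bc 2d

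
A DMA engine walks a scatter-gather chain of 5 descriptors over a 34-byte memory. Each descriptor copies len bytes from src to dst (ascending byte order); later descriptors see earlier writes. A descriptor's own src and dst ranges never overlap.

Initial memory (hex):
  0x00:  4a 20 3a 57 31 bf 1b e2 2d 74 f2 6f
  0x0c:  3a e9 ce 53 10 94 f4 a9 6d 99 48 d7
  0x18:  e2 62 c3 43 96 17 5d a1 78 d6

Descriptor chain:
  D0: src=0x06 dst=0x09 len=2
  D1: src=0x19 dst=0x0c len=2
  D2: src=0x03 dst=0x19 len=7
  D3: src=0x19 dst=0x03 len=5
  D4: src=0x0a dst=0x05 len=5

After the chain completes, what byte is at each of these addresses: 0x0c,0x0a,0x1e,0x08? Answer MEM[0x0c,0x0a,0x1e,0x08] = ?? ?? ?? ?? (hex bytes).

MEM[0x0c,0x0a,0x1e,0x08] = 62 e2 2d c3

[0] 0x06->0x09 len=2 : 1b e2
[1] 0x19->0x0c len=2 : 62 c3
[2] 0x03->0x19 len=7 : 57 31 bf 1b e2 2d 1b
[3] 0x19->0x03 len=5 : 57 31 bf 1b e2
[4] 0x0a->0x05 len=5 : e2 6f 62 c3 ce
query mem[0x0c]=0x62, mem[0x0a]=0xe2, mem[0x1e]=0x2d, mem[0x08]=0xc3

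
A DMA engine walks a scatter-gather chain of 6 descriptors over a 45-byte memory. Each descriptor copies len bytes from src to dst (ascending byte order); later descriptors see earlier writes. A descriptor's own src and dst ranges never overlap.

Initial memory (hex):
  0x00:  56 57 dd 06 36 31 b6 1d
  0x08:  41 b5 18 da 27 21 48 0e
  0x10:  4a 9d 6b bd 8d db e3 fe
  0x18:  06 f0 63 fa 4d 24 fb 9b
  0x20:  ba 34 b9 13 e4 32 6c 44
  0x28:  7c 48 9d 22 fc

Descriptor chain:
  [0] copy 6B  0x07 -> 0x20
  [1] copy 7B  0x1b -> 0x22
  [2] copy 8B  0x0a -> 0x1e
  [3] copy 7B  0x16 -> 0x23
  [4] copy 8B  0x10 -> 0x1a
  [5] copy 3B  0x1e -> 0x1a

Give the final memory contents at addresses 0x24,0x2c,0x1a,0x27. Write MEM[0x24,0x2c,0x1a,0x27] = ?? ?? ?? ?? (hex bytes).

MEM[0x24,0x2c,0x1a,0x27] = fe fc 8d 63

D0: mem[0x20..0x25] <- [1d 41 b5 18 da 27]
D1: mem[0x22..0x28] <- [fa 4d 24 fb 9b 1d 41]
D2: mem[0x1e..0x25] <- [18 da 27 21 48 0e 4a 9d]
D3: mem[0x23..0x29] <- [e3 fe 06 f0 63 fa 4d]
D4: mem[0x1a..0x21] <- [4a 9d 6b bd 8d db e3 fe]
D5: mem[0x1a..0x1c] <- [8d db e3]
query mem[0x24]=0xfe, mem[0x2c]=0xfc, mem[0x1a]=0x8d, mem[0x27]=0x63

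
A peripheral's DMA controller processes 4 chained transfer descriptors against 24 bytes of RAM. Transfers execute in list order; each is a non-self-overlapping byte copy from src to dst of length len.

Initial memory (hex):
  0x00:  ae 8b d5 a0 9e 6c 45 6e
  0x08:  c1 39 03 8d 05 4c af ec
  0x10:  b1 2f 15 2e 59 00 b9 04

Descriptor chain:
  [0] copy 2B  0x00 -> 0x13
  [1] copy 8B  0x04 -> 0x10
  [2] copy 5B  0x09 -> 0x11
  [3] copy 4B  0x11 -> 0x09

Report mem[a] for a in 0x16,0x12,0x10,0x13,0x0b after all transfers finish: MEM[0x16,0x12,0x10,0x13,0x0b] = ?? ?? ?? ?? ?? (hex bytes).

[0] 0x00->0x13 len=2 : ae 8b
[1] 0x04->0x10 len=8 : 9e 6c 45 6e c1 39 03 8d
[2] 0x09->0x11 len=5 : 39 03 8d 05 4c
[3] 0x11->0x09 len=4 : 39 03 8d 05
query mem[0x16]=0x03, mem[0x12]=0x03, mem[0x10]=0x9e, mem[0x13]=0x8d, mem[0x0b]=0x8d

MEM[0x16,0x12,0x10,0x13,0x0b] = 03 03 9e 8d 8d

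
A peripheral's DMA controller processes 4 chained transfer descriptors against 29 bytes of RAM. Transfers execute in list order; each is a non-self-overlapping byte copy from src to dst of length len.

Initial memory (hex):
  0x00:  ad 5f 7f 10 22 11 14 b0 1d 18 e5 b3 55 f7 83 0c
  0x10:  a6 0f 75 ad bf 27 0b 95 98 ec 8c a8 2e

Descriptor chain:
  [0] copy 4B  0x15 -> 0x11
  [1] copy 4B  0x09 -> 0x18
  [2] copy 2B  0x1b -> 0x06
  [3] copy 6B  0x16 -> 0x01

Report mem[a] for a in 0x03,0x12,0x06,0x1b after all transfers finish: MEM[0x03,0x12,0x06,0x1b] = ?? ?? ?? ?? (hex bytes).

D0: mem[0x11..0x14] <- [27 0b 95 98]
D1: mem[0x18..0x1b] <- [18 e5 b3 55]
D2: mem[0x06..0x07] <- [55 2e]
D3: mem[0x01..0x06] <- [0b 95 18 e5 b3 55]
query mem[0x03]=0x18, mem[0x12]=0x0b, mem[0x06]=0x55, mem[0x1b]=0x55

MEM[0x03,0x12,0x06,0x1b] = 18 0b 55 55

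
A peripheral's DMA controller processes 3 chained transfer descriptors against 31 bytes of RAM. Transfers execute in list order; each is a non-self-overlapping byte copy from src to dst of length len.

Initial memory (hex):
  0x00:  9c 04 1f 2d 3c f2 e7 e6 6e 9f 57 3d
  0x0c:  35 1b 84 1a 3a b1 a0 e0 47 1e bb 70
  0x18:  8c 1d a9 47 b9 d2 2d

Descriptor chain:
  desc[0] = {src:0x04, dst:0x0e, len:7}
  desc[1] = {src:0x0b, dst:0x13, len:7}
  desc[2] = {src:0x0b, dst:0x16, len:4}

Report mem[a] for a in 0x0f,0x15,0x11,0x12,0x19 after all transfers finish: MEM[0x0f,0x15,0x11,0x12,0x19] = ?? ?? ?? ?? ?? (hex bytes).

[0] 0x04->0x0e len=7 : 3c f2 e7 e6 6e 9f 57
[1] 0x0b->0x13 len=7 : 3d 35 1b 3c f2 e7 e6
[2] 0x0b->0x16 len=4 : 3d 35 1b 3c
query mem[0x0f]=0xf2, mem[0x15]=0x1b, mem[0x11]=0xe6, mem[0x12]=0x6e, mem[0x19]=0x3c

MEM[0x0f,0x15,0x11,0x12,0x19] = f2 1b e6 6e 3c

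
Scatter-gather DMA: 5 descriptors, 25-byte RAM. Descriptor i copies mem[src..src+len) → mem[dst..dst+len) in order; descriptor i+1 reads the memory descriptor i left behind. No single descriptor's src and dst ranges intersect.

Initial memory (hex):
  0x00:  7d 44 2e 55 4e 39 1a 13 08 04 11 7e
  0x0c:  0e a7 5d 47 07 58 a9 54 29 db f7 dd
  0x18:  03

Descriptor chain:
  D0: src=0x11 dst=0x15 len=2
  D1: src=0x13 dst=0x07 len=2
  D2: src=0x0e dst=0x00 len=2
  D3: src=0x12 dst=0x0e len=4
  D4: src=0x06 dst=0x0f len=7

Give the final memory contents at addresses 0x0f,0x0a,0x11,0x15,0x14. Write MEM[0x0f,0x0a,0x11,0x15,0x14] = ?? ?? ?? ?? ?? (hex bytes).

MEM[0x0f,0x0a,0x11,0x15,0x14] = 1a 11 29 0e 7e

[0] 0x11->0x15 len=2 : 58 a9
[1] 0x13->0x07 len=2 : 54 29
[2] 0x0e->0x00 len=2 : 5d 47
[3] 0x12->0x0e len=4 : a9 54 29 58
[4] 0x06->0x0f len=7 : 1a 54 29 04 11 7e 0e
query mem[0x0f]=0x1a, mem[0x0a]=0x11, mem[0x11]=0x29, mem[0x15]=0x0e, mem[0x14]=0x7e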